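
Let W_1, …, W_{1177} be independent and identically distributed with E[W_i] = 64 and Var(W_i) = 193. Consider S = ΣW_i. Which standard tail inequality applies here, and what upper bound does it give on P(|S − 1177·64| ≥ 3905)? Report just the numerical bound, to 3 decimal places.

0.015

With mean and variance of each term known, Chebyshev's inequality bounds the deviation of the sum (or sample mean).
Var(S) = n·Var(W_i) = 1177·193 = 227161.
Chebyshev: P(|S − 1177·64| ≥ 3905) ≤ Var(S)/3905² = 227161/15249025 = 0.0149.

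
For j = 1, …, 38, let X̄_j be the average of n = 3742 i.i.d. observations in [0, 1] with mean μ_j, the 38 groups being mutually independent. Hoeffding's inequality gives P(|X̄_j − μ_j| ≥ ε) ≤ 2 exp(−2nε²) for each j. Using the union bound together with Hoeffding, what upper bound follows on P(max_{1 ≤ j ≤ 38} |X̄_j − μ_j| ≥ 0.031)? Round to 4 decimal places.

Per-experiment Hoeffding bound: 2·exp(−2·3742·0.031²) = 2·exp(−7.19212) = 0.001505.
Union bound over 38 events: 38·0.001505 = 0.05719.

0.0572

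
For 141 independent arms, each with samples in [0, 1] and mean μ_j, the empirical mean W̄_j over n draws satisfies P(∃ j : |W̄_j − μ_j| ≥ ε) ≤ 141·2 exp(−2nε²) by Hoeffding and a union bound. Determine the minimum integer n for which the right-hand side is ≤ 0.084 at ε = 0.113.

Need 2·141·exp(−2nε²) ≤ 0.084, i.e. exp(−2nε²) ≤ 0.084/282.
So 2nε² ≥ ln(282/0.084) = 8.118846.
Hence n ≥ 8.118846/(2·0.113²) = 317.912.
The smallest integer n is 318.

318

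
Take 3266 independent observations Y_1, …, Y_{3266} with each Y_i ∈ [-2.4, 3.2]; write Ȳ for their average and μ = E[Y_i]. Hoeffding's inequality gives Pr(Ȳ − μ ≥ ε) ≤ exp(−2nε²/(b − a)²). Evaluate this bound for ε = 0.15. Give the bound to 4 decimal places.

0.0092

Exponent: 2nε²/(b − a)² = 2·3266·0.15² / 5.6² = 4.68654.
Bound = exp(−4.68654) = 0.00922.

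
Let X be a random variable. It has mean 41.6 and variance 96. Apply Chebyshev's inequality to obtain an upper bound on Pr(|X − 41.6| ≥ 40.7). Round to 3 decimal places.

Chebyshev: Pr(|X − μ| ≥ t) ≤ Var(X)/t².
Bound = 96 / 1656.49 = 0.0580.

0.058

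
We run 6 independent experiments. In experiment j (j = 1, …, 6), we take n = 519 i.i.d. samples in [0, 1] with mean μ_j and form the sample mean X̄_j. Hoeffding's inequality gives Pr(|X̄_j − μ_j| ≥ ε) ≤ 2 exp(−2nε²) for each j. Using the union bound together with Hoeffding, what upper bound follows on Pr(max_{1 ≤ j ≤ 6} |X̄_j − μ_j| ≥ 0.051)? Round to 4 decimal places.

0.8066

Per-experiment Hoeffding bound: 2·exp(−2·519·0.051²) = 2·exp(−2.69984) = 0.13443.
Union bound over 6 events: 6·0.13443 = 0.80660.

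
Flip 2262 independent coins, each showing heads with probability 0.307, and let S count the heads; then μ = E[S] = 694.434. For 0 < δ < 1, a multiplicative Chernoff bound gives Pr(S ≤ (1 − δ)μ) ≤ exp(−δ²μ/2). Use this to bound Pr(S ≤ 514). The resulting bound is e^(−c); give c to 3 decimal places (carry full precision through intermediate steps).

Write 514 = (1 − δ)μ, so δ = 1 − 514/694.434 = 0.2598289…
Then the exponent is δ²μ/2 = (μ − 514)²/(2μ) = 23.440981.

23.441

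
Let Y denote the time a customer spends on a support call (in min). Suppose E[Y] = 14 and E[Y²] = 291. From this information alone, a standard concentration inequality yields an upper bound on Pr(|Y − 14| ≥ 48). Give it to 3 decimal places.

The first two moments determine the variance, so Chebyshev's inequality is the sharpest standard bound available.
Var(Y) = E[Y²] − (E[Y])² = 291 − 196 = 95.
Chebyshev's inequality: Pr(|Y − μ| ≥ t) ≤ Var(Y)/t² = 95/2304 = 0.0412.

0.041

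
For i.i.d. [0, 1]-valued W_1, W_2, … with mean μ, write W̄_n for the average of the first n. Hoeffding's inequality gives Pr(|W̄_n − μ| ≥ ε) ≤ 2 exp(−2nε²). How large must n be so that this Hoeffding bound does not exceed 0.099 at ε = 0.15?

Require 2·exp(−2nε²) ≤ 0.099, i.e. 2nε² ≥ ln(2/0.099) = 3.005783.
So n ≥ 3.005783 / (2·0.15²) = 66.795.
The smallest integer n is 67.

67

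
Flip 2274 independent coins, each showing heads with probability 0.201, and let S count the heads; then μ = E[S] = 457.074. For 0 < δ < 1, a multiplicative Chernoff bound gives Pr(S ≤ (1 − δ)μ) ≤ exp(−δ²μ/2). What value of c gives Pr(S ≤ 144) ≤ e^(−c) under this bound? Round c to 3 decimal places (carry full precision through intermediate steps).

Write 144 = (1 − δ)μ, so δ = 1 − 144/457.074 = 0.6849525…
Then the exponent is δ²μ/2 = (μ − 144)²/(2μ) = 107.220417.

107.220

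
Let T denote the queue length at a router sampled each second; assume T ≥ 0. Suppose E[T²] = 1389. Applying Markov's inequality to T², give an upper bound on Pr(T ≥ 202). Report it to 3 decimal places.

0.034

Since T ≥ 0, the event {T ≥ 202} is the same as {T² ≥ 40804}.
Markov's inequality applied to T² gives Pr(T² ≥ 40804) ≤ E[T²]/40804 = 1389/40804 = 0.0340.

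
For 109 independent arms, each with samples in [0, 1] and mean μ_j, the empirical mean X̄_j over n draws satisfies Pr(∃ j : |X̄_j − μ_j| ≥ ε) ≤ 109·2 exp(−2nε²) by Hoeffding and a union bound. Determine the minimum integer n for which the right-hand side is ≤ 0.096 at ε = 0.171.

Need 2·109·exp(−2nε²) ≤ 0.096, i.e. exp(−2nε²) ≤ 0.096/218.
So 2nε² ≥ ln(218/0.096) = 7.727902.
Hence n ≥ 7.727902/(2·0.171²) = 132.142.
The smallest integer n is 133.

133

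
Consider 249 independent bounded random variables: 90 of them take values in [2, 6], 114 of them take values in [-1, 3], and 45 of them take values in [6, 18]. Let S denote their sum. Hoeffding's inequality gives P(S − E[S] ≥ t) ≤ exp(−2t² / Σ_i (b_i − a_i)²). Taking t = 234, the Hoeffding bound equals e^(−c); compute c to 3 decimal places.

11.239

Σ(b_i − a_i)² = 90·4² + 114·4² + 45·12² = 9744.
c = 2t² / 9744 = 2·234² / 9744 = 11.2389.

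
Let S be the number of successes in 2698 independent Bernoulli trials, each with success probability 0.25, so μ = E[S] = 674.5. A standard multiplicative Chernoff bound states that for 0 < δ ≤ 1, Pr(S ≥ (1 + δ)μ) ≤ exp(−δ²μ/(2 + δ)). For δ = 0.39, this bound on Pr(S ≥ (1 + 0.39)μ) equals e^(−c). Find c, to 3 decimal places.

42.925

c = δ²μ/(2 + δ) = 0.39²·674.5/(2 + 0.39) = 42.9253.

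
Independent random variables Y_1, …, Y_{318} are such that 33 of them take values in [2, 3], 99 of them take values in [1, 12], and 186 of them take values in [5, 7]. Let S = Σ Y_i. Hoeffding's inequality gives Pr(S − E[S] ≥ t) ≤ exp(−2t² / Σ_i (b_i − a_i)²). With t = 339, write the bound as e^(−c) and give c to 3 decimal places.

Σ(b_i − a_i)² = 33·1² + 99·11² + 186·2² = 12756.
c = 2t² / 12756 = 2·339² / 12756 = 18.0183.

18.018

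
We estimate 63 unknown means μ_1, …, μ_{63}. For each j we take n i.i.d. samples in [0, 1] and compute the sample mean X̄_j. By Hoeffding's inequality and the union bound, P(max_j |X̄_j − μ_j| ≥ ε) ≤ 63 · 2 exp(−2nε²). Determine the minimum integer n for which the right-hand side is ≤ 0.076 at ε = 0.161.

Need 2·63·exp(−2nε²) ≤ 0.076, i.e. exp(−2nε²) ≤ 0.076/126.
So 2nε² ≥ ln(126/0.076) = 7.413304.
Hence n ≥ 7.413304/(2·0.161²) = 142.998.
The smallest integer n is 143.

143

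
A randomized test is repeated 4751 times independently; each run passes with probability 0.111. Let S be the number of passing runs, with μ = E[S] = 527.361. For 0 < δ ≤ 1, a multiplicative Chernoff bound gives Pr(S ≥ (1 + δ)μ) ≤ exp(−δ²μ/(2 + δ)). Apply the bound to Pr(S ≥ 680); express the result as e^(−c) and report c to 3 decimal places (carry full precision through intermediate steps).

19.297

Write 680 = (1 + δ)μ, so δ = 680/527.361 − 1 = 0.2894393…
Then the exponent is δ²μ/(2 + δ) = (680 − μ)² / (μ·(2 + δ)) = 19.297181.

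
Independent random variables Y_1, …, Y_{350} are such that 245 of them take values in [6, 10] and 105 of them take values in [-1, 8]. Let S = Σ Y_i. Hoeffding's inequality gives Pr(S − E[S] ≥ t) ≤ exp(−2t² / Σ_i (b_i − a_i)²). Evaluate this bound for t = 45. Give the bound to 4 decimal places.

Σ(b_i − a_i)² = 245·4² + 105·9² = 12425.
Exponent = 2·45² / 12425 = 0.32596.
Bound = exp(−0.32596) = 0.72184.

0.7218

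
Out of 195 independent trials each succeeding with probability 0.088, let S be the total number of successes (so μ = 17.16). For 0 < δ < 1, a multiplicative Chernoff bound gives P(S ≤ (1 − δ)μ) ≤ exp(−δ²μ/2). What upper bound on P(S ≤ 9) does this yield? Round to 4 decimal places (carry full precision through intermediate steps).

0.1437

Write 9 = (1 − δ)μ, so δ = 1 − 9/17.16 = 0.4755245…
Then the exponent is δ²μ/2 = (μ − 9)²/(2μ) = 1.940140.
Bound = exp(−1.940140) = 0.14368.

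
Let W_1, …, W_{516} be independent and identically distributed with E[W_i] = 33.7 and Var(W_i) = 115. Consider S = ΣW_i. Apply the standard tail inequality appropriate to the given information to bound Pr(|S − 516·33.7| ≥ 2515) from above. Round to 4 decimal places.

0.0094

With mean and variance of each term known, Chebyshev's inequality bounds the deviation of the sum (or sample mean).
Var(S) = n·Var(W_i) = 516·115 = 59340.
Chebyshev: Pr(|S − 516·33.7| ≥ 2515) ≤ Var(S)/2515² = 59340/6325225 = 0.0094.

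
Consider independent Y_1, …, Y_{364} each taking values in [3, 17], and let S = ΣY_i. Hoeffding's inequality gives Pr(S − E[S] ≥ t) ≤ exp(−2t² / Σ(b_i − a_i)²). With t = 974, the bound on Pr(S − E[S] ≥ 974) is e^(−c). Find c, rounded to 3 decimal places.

26.594

Σ(b_i − a_i)² = 364·(14)² = 71344.
c = 2t²/71344 = 2·974²/71344 = 26.5944.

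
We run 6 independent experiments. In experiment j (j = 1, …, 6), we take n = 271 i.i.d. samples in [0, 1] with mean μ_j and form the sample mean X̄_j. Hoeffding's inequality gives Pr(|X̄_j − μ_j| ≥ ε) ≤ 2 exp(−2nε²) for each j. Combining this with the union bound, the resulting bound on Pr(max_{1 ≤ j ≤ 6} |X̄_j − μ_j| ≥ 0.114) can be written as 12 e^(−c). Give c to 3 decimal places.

7.044

Union bound over the 6 events: Pr(max_{1 ≤ j ≤ 6} |X̄_j − μ_j| ≥ 0.114) ≤ 6·2·exp(−2nε²) = 12 exp(−2·271·0.114²).
So c = 2·271·0.114² = 7.0438.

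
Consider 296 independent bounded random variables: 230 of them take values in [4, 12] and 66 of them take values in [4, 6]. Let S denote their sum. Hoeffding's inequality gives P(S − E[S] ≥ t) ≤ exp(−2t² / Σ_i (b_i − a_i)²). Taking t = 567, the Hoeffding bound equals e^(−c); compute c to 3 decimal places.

Σ(b_i − a_i)² = 230·8² + 66·2² = 14984.
c = 2t² / 14984 = 2·567² / 14984 = 42.9110.

42.911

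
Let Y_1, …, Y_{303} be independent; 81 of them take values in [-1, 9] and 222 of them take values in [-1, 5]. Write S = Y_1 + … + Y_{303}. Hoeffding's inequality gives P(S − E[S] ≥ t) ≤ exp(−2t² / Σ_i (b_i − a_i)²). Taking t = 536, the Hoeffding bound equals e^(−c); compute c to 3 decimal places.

35.707

Σ(b_i − a_i)² = 81·10² + 222·6² = 16092.
c = 2t² / 16092 = 2·536² / 16092 = 35.7067.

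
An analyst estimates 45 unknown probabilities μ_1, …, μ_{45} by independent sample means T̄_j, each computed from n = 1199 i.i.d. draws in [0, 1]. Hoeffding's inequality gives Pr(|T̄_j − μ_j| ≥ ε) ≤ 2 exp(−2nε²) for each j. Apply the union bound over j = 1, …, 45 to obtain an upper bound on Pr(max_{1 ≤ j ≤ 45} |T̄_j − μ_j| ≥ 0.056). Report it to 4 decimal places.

Per-experiment Hoeffding bound: 2·exp(−2·1199·0.056²) = 2·exp(−7.52013) = 0.0010841.
Union bound over 45 events: 45·0.0010841 = 0.04879.

0.0488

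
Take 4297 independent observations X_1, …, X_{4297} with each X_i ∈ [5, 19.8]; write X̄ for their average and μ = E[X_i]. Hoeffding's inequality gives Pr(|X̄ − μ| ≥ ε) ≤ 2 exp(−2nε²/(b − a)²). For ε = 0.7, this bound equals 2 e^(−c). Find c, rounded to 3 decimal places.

19.225

c = 2nε²/(b − a)² = 2·4297·0.7² / 14.8² = 19.2251.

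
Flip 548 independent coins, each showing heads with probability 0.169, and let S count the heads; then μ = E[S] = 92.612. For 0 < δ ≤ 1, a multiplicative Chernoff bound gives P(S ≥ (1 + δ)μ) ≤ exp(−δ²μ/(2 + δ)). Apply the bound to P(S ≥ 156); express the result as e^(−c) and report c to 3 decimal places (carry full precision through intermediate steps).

Write 156 = (1 + δ)μ, so δ = 156/92.612 − 1 = 0.6844469…
Then the exponent is δ²μ/(2 + δ) = (156 − μ)² / (μ·(2 + δ)) = 16.161885.

16.162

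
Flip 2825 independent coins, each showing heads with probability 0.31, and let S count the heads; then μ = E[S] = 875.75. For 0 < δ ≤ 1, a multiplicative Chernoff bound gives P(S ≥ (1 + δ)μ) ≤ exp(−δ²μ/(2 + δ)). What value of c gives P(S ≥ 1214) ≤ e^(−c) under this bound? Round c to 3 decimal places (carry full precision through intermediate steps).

Write 1214 = (1 + δ)μ, so δ = 1214/875.75 − 1 = 0.3862404…
Then the exponent is δ²μ/(2 + δ) = (1214 − μ)² / (μ·(2 + δ)) = 54.749641.

54.750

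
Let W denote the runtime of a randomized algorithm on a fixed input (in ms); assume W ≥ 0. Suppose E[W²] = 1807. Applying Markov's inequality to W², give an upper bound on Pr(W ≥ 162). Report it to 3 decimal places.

0.069

Since W ≥ 0, the event {W ≥ 162} is the same as {W² ≥ 26244}.
Markov's inequality applied to W² gives Pr(W² ≥ 26244) ≤ E[W²]/26244 = 1807/26244 = 0.0689.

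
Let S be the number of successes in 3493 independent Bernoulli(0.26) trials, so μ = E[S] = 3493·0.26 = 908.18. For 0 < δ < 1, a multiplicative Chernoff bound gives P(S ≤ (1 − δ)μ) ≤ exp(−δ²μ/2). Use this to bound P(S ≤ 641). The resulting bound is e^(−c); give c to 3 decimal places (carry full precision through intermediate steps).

Write 641 = (1 − δ)μ, so δ = 1 − 641/908.18 = 0.2941928…
Then the exponent is δ²μ/2 = (μ − 641)²/(2μ) = 39.301214.

39.301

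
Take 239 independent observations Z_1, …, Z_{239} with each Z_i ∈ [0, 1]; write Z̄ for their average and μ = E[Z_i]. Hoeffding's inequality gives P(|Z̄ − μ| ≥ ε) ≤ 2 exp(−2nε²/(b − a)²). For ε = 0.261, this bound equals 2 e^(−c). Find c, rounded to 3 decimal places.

c = 2nε²/(b − a)² = 2·239·0.261² / 1² = 32.5618.

32.562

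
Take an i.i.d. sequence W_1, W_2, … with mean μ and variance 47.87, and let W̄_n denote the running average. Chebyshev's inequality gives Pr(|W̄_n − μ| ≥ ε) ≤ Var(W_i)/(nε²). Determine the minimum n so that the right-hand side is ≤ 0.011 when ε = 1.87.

Require 47.87/(n·1.87²) ≤ 0.011, i.e. n ≥ 47.87/(0.011·1.87²) = 1244.479.
The smallest integer n is 1245.

1245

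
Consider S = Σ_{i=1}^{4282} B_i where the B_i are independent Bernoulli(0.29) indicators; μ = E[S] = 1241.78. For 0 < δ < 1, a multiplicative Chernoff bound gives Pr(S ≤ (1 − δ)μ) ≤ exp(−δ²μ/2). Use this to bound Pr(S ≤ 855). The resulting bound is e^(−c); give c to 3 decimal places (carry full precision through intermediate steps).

60.236

Write 855 = (1 − δ)μ, so δ = 1 − 855/1241.78 = 0.3114722…
Then the exponent is δ²μ/2 = (μ − 855)²/(2μ) = 60.235617.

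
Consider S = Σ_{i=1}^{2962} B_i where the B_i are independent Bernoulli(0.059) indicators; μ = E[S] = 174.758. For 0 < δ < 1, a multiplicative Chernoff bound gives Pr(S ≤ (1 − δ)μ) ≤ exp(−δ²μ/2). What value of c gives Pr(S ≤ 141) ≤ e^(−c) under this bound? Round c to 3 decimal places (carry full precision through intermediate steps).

Write 141 = (1 − δ)μ, so δ = 1 − 141/174.758 = 0.19317…
Then the exponent is δ²μ/2 = (μ − 141)²/(2μ) = 3.260516.

3.261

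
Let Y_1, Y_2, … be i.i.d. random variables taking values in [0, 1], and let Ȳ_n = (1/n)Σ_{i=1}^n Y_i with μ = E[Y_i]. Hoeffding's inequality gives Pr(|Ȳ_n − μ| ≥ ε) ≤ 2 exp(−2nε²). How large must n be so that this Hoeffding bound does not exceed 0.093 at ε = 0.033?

1409

Require 2·exp(−2nε²) ≤ 0.093, i.e. 2nε² ≥ ln(2/0.093) = 3.068303.
So n ≥ 3.068303 / (2·0.033²) = 1408.771.
The smallest integer n is 1409.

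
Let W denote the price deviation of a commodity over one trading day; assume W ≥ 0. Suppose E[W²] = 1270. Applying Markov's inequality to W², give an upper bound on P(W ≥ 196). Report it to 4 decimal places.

0.0331

Since W ≥ 0, the event {W ≥ 196} is the same as {W² ≥ 38416}.
Markov's inequality applied to W² gives P(W² ≥ 38416) ≤ E[W²]/38416 = 1270/38416 = 0.0331.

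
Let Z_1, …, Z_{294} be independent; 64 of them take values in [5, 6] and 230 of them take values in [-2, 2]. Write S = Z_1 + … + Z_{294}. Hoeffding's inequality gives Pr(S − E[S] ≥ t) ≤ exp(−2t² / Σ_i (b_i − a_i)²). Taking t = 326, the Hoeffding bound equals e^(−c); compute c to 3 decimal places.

Σ(b_i − a_i)² = 64·1² + 230·4² = 3744.
c = 2t² / 3744 = 2·326² / 3744 = 56.7714.

56.771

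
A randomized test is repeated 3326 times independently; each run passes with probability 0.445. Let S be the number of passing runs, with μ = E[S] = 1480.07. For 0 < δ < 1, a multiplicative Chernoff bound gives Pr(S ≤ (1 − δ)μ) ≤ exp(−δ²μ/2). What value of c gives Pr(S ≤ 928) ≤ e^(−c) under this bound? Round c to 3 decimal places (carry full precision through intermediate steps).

Write 928 = (1 − δ)μ, so δ = 1 − 928/1480.07 = 0.3730026…
Then the exponent is δ²μ/2 = (μ − 928)²/(2μ) = 102.961780.

102.962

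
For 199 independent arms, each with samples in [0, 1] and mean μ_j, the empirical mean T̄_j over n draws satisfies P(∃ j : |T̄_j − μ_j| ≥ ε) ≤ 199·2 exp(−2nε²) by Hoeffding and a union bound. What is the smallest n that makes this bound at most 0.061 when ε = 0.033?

Need 2·199·exp(−2nε²) ≤ 0.061, i.e. exp(−2nε²) ≤ 0.061/398.
So 2nε² ≥ ln(398/0.061) = 8.783333.
Hence n ≥ 8.783333/(2·0.033²) = 4032.752.
The smallest integer n is 4033.

4033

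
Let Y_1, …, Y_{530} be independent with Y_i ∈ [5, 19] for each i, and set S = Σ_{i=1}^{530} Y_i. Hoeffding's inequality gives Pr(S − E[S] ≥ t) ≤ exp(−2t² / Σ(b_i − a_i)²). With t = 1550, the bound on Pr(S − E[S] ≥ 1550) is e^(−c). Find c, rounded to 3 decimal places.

Σ(b_i − a_i)² = 530·(14)² = 103880.
c = 2t²/103880 = 2·1550²/103880 = 46.2553.

46.255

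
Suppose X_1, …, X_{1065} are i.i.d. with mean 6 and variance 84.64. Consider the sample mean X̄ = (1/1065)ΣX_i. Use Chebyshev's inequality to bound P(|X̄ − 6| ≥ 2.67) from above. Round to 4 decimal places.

Var(X̄) = Var(X_i)/n = 84.64/1065 = 0.079474.
Chebyshev: P(|X̄ − 6| ≥ 2.67) ≤ Var(X̄)/(2.67)² = 84.64/(1065·2.67²) = 0.0111.

0.0111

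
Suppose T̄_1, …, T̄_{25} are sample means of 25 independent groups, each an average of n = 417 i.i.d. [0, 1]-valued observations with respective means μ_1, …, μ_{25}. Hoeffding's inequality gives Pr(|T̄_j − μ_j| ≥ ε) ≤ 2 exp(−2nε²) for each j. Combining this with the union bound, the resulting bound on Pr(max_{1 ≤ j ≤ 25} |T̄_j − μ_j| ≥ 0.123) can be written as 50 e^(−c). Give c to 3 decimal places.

12.618

Union bound over the 25 events: Pr(max_{1 ≤ j ≤ 25} |T̄_j − μ_j| ≥ 0.123) ≤ 25·2·exp(−2nε²) = 50 exp(−2·417·0.123²).
So c = 2·417·0.123² = 12.6176.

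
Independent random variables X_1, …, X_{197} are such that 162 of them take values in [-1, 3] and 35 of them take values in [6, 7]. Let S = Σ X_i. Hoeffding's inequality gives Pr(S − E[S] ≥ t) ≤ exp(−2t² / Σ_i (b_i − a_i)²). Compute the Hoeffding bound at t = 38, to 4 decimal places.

0.3331

Σ(b_i − a_i)² = 162·4² + 35·1² = 2627.
Exponent = 2·38² / 2627 = 1.09935.
Bound = exp(−1.09935) = 0.33309.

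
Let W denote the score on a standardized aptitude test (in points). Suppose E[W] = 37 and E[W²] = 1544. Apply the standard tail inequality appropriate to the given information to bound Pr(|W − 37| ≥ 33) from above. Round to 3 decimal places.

0.161

The first two moments determine the variance, so Chebyshev's inequality is the sharpest standard bound available.
Var(W) = E[W²] − (E[W])² = 1544 − 1369 = 175.
Chebyshev's inequality: Pr(|W − μ| ≥ t) ≤ Var(W)/t² = 175/1089 = 0.1607.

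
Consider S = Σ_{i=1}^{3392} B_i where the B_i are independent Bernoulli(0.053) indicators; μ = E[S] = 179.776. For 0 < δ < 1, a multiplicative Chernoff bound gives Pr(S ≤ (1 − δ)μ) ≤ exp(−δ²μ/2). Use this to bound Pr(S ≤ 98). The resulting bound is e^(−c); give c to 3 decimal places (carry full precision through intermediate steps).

Write 98 = (1 − δ)μ, so δ = 1 − 98/179.776 = 0.4548772…
Then the exponent is δ²μ/2 = (μ − 98)²/(2μ) = 18.599018.

18.599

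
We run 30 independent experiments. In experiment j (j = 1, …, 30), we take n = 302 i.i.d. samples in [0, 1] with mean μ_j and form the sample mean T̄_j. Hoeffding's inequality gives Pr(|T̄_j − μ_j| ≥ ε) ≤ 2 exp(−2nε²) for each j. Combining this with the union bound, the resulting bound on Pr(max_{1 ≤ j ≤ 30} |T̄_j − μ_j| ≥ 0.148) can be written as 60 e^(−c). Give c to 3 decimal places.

13.230

Union bound over the 30 events: Pr(max_{1 ≤ j ≤ 30} |T̄_j − μ_j| ≥ 0.148) ≤ 30·2·exp(−2nε²) = 60 exp(−2·302·0.148²).
So c = 2·302·0.148² = 13.2300.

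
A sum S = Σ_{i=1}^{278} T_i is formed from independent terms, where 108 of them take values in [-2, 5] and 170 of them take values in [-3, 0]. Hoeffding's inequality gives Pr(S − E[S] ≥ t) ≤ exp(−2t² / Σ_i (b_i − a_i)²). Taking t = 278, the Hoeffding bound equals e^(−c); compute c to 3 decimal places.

Σ(b_i − a_i)² = 108·7² + 170·3² = 6822.
c = 2t² / 6822 = 2·278² / 6822 = 22.6573.

22.657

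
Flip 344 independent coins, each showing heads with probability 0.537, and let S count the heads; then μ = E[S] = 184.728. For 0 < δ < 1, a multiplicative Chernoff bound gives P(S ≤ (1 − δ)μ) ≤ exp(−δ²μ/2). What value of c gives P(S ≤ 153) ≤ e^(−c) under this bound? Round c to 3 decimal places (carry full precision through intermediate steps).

2.725

Write 153 = (1 − δ)μ, so δ = 1 − 153/184.728 = 0.1717552…
Then the exponent is δ²μ/2 = (μ − 153)²/(2μ) = 2.724725.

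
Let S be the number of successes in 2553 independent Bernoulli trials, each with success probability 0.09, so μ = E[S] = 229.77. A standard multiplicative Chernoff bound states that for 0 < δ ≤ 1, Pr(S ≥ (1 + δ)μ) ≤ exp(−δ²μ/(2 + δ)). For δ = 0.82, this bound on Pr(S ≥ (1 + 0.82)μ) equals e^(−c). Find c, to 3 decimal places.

c = δ²μ/(2 + δ) = 0.82²·229.77/(2 + 0.82) = 54.7863.

54.786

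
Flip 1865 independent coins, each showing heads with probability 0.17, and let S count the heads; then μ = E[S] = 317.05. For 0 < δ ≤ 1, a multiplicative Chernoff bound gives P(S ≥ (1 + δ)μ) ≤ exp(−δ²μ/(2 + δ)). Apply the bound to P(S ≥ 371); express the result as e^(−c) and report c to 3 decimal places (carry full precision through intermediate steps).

Write 371 = (1 + δ)μ, so δ = 371/317.05 − 1 = 0.1701624…
Then the exponent is δ²μ/(2 + δ) = (371 − μ)² / (μ·(2 + δ)) = 4.230219.

4.230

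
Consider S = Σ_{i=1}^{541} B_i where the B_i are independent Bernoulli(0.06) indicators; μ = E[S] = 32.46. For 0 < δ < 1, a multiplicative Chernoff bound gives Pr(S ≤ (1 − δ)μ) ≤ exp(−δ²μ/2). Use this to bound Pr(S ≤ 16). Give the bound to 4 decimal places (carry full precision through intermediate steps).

Write 16 = (1 − δ)μ, so δ = 1 − 16/32.46 = 0.5070856…
Then the exponent is δ²μ/2 = (μ − 16)²/(2μ) = 4.173315.
Bound = exp(−4.173315) = 0.01540.

0.0154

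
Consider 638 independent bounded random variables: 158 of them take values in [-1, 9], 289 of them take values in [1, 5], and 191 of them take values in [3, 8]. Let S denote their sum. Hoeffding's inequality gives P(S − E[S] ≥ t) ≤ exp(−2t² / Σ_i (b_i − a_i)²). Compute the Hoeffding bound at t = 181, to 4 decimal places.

Σ(b_i − a_i)² = 158·10² + 289·4² + 191·5² = 25199.
Exponent = 2·181² / 25199 = 2.60018.
Bound = exp(−2.60018) = 0.07426.

0.0743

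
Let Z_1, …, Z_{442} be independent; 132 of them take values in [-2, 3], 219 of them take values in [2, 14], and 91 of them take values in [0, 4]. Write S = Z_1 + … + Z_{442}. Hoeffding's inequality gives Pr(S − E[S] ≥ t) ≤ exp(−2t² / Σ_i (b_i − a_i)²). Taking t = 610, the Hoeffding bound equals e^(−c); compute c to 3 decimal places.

Σ(b_i − a_i)² = 132·5² + 219·12² + 91·4² = 36292.
c = 2t² / 36292 = 2·610² / 36292 = 20.5059.

20.506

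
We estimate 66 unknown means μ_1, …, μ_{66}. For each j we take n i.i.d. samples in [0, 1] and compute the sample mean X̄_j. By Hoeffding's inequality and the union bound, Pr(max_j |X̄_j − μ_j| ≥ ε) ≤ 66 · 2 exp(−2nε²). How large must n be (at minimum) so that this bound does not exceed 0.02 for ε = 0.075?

Need 2·66·exp(−2nε²) ≤ 0.02, i.e. exp(−2nε²) ≤ 0.02/132.
So 2nε² ≥ ln(132/0.02) = 8.794825.
Hence n ≥ 8.794825/(2·0.075²) = 781.762.
The smallest integer n is 782.

782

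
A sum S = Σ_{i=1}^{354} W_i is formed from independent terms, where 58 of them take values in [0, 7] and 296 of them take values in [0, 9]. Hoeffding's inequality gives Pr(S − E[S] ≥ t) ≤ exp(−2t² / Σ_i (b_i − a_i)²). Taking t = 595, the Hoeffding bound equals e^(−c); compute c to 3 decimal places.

26.402

Σ(b_i − a_i)² = 58·7² + 296·9² = 26818.
c = 2t² / 26818 = 2·595² / 26818 = 26.4020.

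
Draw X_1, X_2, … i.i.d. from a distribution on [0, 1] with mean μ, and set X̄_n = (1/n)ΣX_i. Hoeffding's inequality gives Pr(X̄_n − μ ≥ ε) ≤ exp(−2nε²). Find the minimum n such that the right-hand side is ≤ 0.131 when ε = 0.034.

Require exp(−2nε²) ≤ 0.131, i.e. 2nε² ≥ ln(1/0.131) = 2.032558.
So n ≥ 2.032558 / (2·0.034²) = 879.134.
The smallest integer n is 880.

880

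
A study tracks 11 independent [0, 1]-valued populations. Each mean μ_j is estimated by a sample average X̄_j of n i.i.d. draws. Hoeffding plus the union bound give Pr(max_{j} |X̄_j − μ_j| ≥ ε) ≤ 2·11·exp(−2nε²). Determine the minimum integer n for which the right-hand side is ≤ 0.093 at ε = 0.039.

Need 2·11·exp(−2nε²) ≤ 0.093, i.e. exp(−2nε²) ≤ 0.093/22.
So 2nε² ≥ ln(22/0.093) = 5.466198.
Hence n ≥ 5.466198/(2·0.039²) = 1796.909.
The smallest integer n is 1797.

1797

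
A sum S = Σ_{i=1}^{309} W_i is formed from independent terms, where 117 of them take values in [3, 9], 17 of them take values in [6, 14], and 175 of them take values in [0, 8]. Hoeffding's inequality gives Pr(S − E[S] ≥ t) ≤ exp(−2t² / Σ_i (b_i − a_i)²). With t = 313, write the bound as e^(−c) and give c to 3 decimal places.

11.875

Σ(b_i − a_i)² = 117·6² + 17·8² + 175·8² = 16500.
c = 2t² / 16500 = 2·313² / 16500 = 11.8750.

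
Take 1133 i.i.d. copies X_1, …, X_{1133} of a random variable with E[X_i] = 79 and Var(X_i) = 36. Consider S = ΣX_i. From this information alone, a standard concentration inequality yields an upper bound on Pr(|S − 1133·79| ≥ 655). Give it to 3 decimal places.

With mean and variance of each term known, Chebyshev's inequality bounds the deviation of the sum (or sample mean).
Var(S) = n·Var(X_i) = 1133·36 = 40788.
Chebyshev: Pr(|S − 1133·79| ≥ 655) ≤ Var(S)/655² = 40788/429025 = 0.0951.

0.095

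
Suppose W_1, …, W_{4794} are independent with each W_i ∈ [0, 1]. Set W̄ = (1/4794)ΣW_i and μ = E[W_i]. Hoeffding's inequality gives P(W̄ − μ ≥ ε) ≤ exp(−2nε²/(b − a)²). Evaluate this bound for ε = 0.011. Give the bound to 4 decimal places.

0.3134

Exponent: 2nε²/(b − a)² = 2·4794·0.011² / 1² = 1.16015.
Bound = exp(−1.16015) = 0.31344.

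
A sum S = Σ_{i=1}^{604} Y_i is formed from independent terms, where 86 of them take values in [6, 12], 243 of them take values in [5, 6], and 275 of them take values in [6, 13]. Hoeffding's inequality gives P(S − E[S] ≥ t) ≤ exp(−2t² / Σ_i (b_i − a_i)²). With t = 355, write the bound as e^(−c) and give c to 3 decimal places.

14.990

Σ(b_i − a_i)² = 86·6² + 243·1² + 275·7² = 16814.
c = 2t² / 16814 = 2·355² / 16814 = 14.9905.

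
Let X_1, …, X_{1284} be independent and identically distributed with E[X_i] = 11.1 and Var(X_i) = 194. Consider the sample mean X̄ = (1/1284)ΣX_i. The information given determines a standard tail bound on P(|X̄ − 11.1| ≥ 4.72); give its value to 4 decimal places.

With mean and variance of each term known, Chebyshev's inequality bounds the deviation of the sum (or sample mean).
Var(X̄) = Var(X_i)/n = 194/1284 = 0.15109.
Chebyshev: P(|X̄ − 11.1| ≥ 4.72) ≤ Var(X̄)/(4.72)² = 194/(1284·4.72²) = 0.0068.

0.0068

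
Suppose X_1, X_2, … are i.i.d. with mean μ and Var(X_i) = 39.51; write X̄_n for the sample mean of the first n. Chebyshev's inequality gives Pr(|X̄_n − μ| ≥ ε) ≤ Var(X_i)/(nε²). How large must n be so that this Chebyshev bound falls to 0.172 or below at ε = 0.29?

2732

Require 39.51/(n·0.29²) ≤ 0.172, i.e. n ≥ 39.51/(0.172·0.29²) = 2731.383.
The smallest integer n is 2732.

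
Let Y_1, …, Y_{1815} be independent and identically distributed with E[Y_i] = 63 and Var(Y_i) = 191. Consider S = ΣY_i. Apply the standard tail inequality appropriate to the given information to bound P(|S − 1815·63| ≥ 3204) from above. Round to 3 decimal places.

0.034

With mean and variance of each term known, Chebyshev's inequality bounds the deviation of the sum (or sample mean).
Var(S) = n·Var(Y_i) = 1815·191 = 346665.
Chebyshev: P(|S − 1815·63| ≥ 3204) ≤ Var(S)/3204² = 346665/10265616 = 0.0338.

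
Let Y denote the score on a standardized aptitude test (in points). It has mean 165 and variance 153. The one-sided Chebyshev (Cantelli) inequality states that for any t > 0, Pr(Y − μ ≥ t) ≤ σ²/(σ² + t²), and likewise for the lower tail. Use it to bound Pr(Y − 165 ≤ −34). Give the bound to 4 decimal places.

Here σ² = 153 and t = 34, so σ² + t² = 1309.
Cantelli's bound: 153/1309 = 0.1169.

0.1169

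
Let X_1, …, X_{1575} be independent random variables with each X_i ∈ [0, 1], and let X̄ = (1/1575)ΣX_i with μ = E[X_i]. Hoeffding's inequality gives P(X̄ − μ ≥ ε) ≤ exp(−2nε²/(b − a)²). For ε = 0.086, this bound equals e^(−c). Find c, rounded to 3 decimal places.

c = 2nε²/(b − a)² = 2·1575·0.086² / 1² = 23.2974.

23.297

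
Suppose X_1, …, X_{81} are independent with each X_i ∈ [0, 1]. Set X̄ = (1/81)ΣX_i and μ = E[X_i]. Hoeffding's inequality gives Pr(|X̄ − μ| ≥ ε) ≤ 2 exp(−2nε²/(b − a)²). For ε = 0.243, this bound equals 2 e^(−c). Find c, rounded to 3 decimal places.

c = 2nε²/(b − a)² = 2·81·0.243² / 1² = 9.5659.

9.566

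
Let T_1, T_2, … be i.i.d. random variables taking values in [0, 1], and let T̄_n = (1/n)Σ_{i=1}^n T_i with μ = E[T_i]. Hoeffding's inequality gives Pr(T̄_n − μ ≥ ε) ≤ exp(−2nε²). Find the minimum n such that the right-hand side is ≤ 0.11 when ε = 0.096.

Require exp(−2nε²) ≤ 0.11, i.e. 2nε² ≥ ln(1/0.11) = 2.207275.
So n ≥ 2.207275 / (2·0.096²) = 119.752.
The smallest integer n is 120.

120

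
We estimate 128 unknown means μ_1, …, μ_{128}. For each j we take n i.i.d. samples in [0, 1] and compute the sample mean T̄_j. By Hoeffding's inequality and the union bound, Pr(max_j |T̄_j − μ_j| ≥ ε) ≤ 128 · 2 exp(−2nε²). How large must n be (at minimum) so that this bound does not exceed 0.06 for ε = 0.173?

140

Need 2·128·exp(−2nε²) ≤ 0.06, i.e. exp(−2nε²) ≤ 0.06/256.
So 2nε² ≥ ln(256/0.06) = 8.358588.
Hence n ≥ 8.358588/(2·0.173²) = 139.640.
The smallest integer n is 140.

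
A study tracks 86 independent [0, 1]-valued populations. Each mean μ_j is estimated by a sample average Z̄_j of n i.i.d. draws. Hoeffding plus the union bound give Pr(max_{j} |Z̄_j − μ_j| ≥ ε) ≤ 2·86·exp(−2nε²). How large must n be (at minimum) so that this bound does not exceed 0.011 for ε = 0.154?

204

Need 2·86·exp(−2nε²) ≤ 0.011, i.e. exp(−2nε²) ≤ 0.011/172.
So 2nε² ≥ ln(172/0.011) = 9.657354.
Hence n ≥ 9.657354/(2·0.154²) = 203.604.
The smallest integer n is 204.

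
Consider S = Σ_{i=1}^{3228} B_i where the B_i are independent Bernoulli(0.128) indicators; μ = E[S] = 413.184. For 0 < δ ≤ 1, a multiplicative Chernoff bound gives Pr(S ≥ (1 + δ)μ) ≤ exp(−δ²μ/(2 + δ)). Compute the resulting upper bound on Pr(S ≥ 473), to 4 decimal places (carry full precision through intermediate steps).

0.0176

Write 473 = (1 + δ)μ, so δ = 473/413.184 − 1 = 0.1447684…
Then the exponent is δ²μ/(2 + δ) = (473 − μ)² / (μ·(2 + δ)) = 4.037484.
Bound = exp(−4.037484) = 0.01764.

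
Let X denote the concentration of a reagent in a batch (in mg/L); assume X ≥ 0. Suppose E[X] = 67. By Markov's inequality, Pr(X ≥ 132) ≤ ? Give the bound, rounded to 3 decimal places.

0.508

Markov's inequality: for a non-negative random variable, Pr(X ≥ a) ≤ E[X]/a.
Here E[X] = 67 and a = 132, so the bound is 67/132 = 0.5076.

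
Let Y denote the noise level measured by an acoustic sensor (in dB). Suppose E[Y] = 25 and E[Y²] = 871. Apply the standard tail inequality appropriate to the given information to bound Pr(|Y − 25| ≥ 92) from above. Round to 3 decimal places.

The first two moments determine the variance, so Chebyshev's inequality is the sharpest standard bound available.
Var(Y) = E[Y²] − (E[Y])² = 871 − 625 = 246.
Chebyshev's inequality: Pr(|Y − μ| ≥ t) ≤ Var(Y)/t² = 246/8464 = 0.0291.

0.029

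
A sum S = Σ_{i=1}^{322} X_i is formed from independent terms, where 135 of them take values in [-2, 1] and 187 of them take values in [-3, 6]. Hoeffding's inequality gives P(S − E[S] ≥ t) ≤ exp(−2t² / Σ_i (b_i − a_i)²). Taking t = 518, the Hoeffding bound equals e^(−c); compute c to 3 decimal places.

Σ(b_i − a_i)² = 135·3² + 187·9² = 16362.
c = 2t² / 16362 = 2·518² / 16362 = 32.7984.

32.798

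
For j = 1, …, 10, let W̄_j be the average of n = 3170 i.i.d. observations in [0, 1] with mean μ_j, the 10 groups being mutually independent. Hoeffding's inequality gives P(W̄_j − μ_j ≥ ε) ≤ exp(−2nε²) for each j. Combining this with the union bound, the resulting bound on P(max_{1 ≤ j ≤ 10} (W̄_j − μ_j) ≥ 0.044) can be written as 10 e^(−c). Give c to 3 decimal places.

Union bound over the 10 events: P(max_{1 ≤ j ≤ 10} (W̄_j − μ_j) ≥ 0.044) ≤ 10·exp(−2nε²) = 10 exp(−2·3170·0.044²).
So c = 2·3170·0.044² = 12.2742.

12.274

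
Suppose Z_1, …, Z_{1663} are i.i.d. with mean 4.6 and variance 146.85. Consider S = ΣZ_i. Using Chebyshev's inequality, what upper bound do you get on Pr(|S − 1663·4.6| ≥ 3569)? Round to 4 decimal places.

Var(S) = n·Var(Z_i) = 1663·146.85 = 244211.55.
Chebyshev: Pr(|S − 1663·4.6| ≥ 3569) ≤ Var(S)/3569² = 244211.55/12737761 = 0.0192.

0.0192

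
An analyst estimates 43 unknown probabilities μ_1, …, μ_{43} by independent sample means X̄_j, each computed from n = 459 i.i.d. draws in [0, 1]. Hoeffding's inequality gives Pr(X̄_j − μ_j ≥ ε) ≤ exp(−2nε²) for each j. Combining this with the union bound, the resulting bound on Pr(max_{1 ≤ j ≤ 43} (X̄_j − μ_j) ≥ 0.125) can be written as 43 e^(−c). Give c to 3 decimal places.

14.344

Union bound over the 43 events: Pr(max_{1 ≤ j ≤ 43} (X̄_j − μ_j) ≥ 0.125) ≤ 43·exp(−2nε²) = 43 exp(−2·459·0.125²).
So c = 2·459·0.125² = 14.3438.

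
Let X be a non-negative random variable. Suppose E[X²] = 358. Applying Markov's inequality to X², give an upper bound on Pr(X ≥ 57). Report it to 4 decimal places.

Since X ≥ 0, the event {X ≥ 57} is the same as {X² ≥ 3249}.
Markov's inequality applied to X² gives Pr(X² ≥ 3249) ≤ E[X²]/3249 = 358/3249 = 0.1102.

0.1102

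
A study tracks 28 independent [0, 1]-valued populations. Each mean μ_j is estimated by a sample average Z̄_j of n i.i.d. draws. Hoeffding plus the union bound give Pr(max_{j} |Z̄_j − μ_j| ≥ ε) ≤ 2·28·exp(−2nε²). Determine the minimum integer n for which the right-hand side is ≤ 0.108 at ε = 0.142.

Need 2·28·exp(−2nε²) ≤ 0.108, i.e. exp(−2nε²) ≤ 0.108/56.
So 2nε² ≥ ln(56/0.108) = 6.250976.
Hence n ≥ 6.250976/(2·0.142²) = 155.003.
The smallest integer n is 156.

156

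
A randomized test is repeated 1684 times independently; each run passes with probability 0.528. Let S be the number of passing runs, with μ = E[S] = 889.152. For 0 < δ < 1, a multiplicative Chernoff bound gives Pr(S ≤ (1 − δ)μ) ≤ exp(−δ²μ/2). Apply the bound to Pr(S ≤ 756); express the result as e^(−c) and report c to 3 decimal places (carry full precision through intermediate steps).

Write 756 = (1 − δ)μ, so δ = 1 − 756/889.152 = 0.1497517…
Then the exponent is δ²μ/2 = (μ − 756)²/(2μ) = 9.969867.

9.970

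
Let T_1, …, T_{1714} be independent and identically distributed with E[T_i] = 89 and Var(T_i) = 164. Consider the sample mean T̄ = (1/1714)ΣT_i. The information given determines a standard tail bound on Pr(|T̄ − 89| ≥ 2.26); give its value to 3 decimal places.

0.019

With mean and variance of each term known, Chebyshev's inequality bounds the deviation of the sum (or sample mean).
Var(T̄) = Var(T_i)/n = 164/1714 = 0.095683.
Chebyshev: Pr(|T̄ − 89| ≥ 2.26) ≤ Var(T̄)/(2.26)² = 164/(1714·2.26²) = 0.0187.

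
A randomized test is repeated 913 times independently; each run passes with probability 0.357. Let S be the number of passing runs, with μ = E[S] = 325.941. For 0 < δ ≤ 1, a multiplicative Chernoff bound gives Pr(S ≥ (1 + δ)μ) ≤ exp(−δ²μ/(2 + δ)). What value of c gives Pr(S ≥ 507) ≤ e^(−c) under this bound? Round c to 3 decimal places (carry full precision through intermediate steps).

39.357

Write 507 = (1 + δ)μ, so δ = 507/325.941 − 1 = 0.5554962…
Then the exponent is δ²μ/(2 + δ) = (507 − μ)² / (μ·(2 + δ)) = 39.357363.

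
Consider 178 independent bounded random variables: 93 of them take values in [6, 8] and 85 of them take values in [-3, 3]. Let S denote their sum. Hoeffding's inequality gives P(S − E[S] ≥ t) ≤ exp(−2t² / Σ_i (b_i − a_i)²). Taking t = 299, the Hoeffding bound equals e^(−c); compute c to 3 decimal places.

Σ(b_i − a_i)² = 93·2² + 85·6² = 3432.
c = 2t² / 3432 = 2·299² / 3432 = 52.0985.

52.098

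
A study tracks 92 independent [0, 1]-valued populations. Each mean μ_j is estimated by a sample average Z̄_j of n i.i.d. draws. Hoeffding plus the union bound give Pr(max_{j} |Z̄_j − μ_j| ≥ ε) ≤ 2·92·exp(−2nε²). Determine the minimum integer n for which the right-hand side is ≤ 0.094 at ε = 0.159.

Need 2·92·exp(−2nε²) ≤ 0.094, i.e. exp(−2nε²) ≤ 0.094/184.
So 2nε² ≥ ln(184/0.094) = 7.579396.
Hence n ≥ 7.579396/(2·0.159²) = 149.903.
The smallest integer n is 150.

150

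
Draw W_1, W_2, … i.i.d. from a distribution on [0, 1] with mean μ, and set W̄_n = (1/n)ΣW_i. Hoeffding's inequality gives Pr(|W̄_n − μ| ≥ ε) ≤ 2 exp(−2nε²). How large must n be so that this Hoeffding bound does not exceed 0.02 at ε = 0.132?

Require 2·exp(−2nε²) ≤ 0.02, i.e. 2nε² ≥ ln(2/0.02) = 4.605170.
So n ≥ 4.605170 / (2·0.132²) = 132.150.
The smallest integer n is 133.

133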